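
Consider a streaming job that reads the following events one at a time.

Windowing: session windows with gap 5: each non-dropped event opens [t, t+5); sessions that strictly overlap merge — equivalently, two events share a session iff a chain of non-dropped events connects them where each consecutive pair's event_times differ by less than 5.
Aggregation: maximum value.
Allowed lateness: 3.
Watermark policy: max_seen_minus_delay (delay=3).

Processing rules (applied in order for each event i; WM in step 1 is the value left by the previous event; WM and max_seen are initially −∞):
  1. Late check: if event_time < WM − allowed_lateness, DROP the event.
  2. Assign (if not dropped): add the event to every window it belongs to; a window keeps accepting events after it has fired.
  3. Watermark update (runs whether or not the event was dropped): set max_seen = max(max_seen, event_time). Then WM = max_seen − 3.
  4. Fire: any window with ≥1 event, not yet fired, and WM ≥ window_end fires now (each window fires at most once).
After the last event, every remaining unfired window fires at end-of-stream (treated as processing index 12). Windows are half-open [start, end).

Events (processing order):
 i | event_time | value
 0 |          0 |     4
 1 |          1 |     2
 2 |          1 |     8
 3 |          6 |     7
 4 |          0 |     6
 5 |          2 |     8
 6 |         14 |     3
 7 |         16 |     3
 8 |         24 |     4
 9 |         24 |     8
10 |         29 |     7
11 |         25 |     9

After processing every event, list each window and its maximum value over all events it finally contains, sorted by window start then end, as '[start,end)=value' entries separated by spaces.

[0,11)=8 [14,21)=3 [24,34)=9

i=0 t=0 v=4: → [0,5); WM=-3
i=1 t=1 v=2: → [0,6); WM=-2
i=2 t=1 v=8: → [0,6); WM=-2
i=3 t=6 v=7: → [6,11); WM=3
i=4 t=0 v=6: → [0,6); WM=3
i=5 t=2 v=8: → [0,11); WM=3
i=6 t=14 v=3: → [14,19); WM=11
i=7 t=16 v=3: → [14,21); WM=13
i=8 t=24 v=4: → [24,29); WM=21
i=9 t=24 v=8: → [24,29); WM=21
i=10 t=29 v=7: → [29,34); WM=26
i=11 t=25 v=9: → [24,34); WM=26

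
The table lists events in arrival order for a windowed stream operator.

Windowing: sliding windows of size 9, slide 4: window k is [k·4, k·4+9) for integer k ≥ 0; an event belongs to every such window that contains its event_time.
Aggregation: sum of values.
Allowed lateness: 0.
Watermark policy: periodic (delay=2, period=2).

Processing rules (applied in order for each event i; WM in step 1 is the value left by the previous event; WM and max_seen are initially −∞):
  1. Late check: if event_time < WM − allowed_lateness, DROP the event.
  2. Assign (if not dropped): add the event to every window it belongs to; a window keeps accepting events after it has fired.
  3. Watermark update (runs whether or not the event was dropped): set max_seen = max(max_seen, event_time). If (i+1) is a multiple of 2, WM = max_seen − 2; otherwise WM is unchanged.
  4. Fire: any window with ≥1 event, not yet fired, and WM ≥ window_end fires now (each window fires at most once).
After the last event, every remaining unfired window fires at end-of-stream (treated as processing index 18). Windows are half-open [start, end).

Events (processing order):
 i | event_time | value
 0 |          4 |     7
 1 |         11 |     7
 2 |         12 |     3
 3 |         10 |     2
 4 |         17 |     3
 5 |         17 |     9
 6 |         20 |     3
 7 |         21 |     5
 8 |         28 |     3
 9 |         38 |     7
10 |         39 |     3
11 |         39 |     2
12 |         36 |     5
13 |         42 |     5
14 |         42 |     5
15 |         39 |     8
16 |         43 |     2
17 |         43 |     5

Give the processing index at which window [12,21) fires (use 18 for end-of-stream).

i=0 t=4 v=7: → [4,13),[0,9); WM=−∞
i=1 t=11 v=7: → [8,17),[4,13); WM=9; [0,9) fires=7
i=2 t=12 v=3: → [12,21),[8,17),[4,13); WM=9
i=3 t=10 v=2: → [8,17),[4,13); WM=10
i=4 t=17 v=3: → [16,25),[12,21); WM=10
i=5 t=17 v=9: → [16,25),[12,21); WM=15; [4,13) fires=19
i=6 t=20 v=3: → [20,29),[16,25),[12,21); WM=15
i=7 t=21 v=5: → [20,29),[16,25); WM=19; [8,17) fires=12
i=8 t=28 v=3: → [28,37),[24,33),[20,29); WM=19
i=9 t=38 v=7: → [36,45),[32,41); WM=36; [12,21) fires=18 [16,25) fires=20 [20,29) fires=11 [24,33) fires=3
i=10 t=39 v=3: → [36,45),[32,41); WM=36
i=11 t=39 v=2: → [36,45),[32,41); WM=37; [28,37) fires=3
i=12 t=36 v=5: DROP (t<37-0); WM=37
i=13 t=42 v=5: → [40,49),[36,45); WM=40
i=14 t=42 v=5: → [40,49),[36,45); WM=40
i=15 t=39 v=8: DROP (t<40-0); WM=40
i=16 t=43 v=2: → [40,49),[36,45); WM=40
i=17 t=43 v=5: → [40,49),[36,45); WM=41; [32,41) fires=12

9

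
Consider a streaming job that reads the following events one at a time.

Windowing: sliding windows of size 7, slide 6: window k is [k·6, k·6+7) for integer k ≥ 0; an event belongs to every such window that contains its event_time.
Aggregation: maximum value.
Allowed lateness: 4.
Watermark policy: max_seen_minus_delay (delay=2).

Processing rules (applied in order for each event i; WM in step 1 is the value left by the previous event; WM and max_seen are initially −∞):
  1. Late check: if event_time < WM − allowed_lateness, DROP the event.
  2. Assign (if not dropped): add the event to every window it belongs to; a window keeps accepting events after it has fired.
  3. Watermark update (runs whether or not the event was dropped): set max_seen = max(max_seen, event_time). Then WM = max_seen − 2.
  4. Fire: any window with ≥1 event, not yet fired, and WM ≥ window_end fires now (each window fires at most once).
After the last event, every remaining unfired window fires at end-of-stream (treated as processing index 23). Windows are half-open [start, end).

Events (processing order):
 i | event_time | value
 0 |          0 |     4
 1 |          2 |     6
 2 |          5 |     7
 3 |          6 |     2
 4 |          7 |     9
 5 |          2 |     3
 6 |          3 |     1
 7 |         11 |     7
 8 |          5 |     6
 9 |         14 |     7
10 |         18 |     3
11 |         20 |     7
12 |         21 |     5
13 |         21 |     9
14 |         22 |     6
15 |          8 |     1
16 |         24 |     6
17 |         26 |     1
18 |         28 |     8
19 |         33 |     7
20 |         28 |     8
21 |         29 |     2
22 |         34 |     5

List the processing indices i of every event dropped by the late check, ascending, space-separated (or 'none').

i=0 t=0 v=4: → [0,7); WM=-2
i=1 t=2 v=6: → [0,7); WM=0
i=2 t=5 v=7: → [0,7); WM=3
i=3 t=6 v=2: → [6,13),[0,7); WM=4
i=4 t=7 v=9: → [6,13); WM=5
i=5 t=2 v=3: → [0,7); WM=5
i=6 t=3 v=1: → [0,7); WM=5
i=7 t=11 v=7: → [6,13); WM=9; [0,7) fires=7
i=8 t=5 v=6: → [0,7); WM=9
i=9 t=14 v=7: → [12,19); WM=12
i=10 t=18 v=3: → [18,25),[12,19); WM=16; [6,13) fires=9
i=11 t=20 v=7: → [18,25); WM=18
i=12 t=21 v=5: → [18,25); WM=19; [12,19) fires=7
i=13 t=21 v=9: → [18,25); WM=19
i=14 t=22 v=6: → [18,25); WM=20
i=15 t=8 v=1: DROP (t<20-4); WM=20
i=16 t=24 v=6: → [24,31),[18,25); WM=22
i=17 t=26 v=1: → [24,31); WM=24
i=18 t=28 v=8: → [24,31); WM=26; [18,25) fires=9
i=19 t=33 v=7: → [30,37); WM=31; [24,31) fires=8
i=20 t=28 v=8: → [24,31); WM=31
i=21 t=29 v=2: → [24,31); WM=31
i=22 t=34 v=5: → [30,37); WM=32

15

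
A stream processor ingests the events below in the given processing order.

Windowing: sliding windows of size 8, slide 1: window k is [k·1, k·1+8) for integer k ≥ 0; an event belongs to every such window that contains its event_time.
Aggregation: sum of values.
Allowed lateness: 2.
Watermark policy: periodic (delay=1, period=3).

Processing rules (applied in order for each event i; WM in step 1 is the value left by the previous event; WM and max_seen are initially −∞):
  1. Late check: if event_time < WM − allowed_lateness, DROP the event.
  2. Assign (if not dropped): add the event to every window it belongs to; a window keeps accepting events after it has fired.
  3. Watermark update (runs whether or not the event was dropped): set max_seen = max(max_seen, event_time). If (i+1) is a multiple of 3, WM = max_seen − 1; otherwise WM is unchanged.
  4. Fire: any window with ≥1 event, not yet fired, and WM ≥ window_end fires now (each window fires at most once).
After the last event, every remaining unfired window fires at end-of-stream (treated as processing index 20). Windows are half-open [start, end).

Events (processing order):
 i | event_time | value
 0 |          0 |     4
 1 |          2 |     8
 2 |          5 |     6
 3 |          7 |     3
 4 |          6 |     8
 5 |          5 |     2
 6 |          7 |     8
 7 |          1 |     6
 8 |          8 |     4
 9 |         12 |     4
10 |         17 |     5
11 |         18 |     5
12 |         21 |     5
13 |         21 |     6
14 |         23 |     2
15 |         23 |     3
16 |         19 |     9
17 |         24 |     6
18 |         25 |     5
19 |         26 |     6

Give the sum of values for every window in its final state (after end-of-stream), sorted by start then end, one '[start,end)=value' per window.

i=0 t=0 v=4: → [0,8); WM=−∞
i=1 t=2 v=8: → [2,10),[1,9),[0,8); WM=−∞
i=2 t=5 v=6: → [5,13),[4,12),[3,11),[2,10),[1,9),[0,8); WM=4
i=3 t=7 v=3: → [7,15),[6,14),[5,13),[4,12),[3,11),[2,10),[1,9),[0,8); WM=4
i=4 t=6 v=8: → [6,14),[5,13),[4,12),[3,11),[2,10),[1,9),[0,8); WM=4
i=5 t=5 v=2: → [5,13),[4,12),[3,11),[2,10),[1,9),[0,8); WM=6
i=6 t=7 v=8: → [7,15),[6,14),[5,13),[4,12),[3,11),[2,10),[1,9),[0,8); WM=6
i=7 t=1 v=6: DROP (t<6-2); WM=6
i=8 t=8 v=4: → [8,16),[7,15),[6,14),[5,13),[4,12),[3,11),[2,10),[1,9); WM=7
i=9 t=12 v=4: → [12,20),[11,19),[10,18),[9,17),[8,16),[7,15),[6,14),[5,13); WM=7
i=10 t=17 v=5: → [17,25),[16,24),[15,23),[14,22),[13,21),[12,20),[11,19),[10,18); WM=7
i=11 t=18 v=5: → [18,26),[17,25),[16,24),[15,23),[14,22),[13,21),[12,20),[11,19); WM=17; [0,8) fires=39 [1,9) fires=39 [2,10) fires=39 [3,11) fires=31 [4,12) fires=31 [5,13) fires=35 [6,14) fires=27 [7,15) fires=19 [8,16) fires=8 [9,17) fires=4
i=12 t=21 v=5: → [21,29),[20,28),[19,27),[18,26),[17,25),[16,24),[15,23),[14,22); WM=17
i=13 t=21 v=6: → [21,29),[20,28),[19,27),[18,26),[17,25),[16,24),[15,23),[14,22); WM=17
i=14 t=23 v=2: → [23,31),[22,30),[21,29),[20,28),[19,27),[18,26),[17,25),[16,24); WM=22; [10,18) fires=9 [11,19) fires=14 [12,20) fires=14 [13,21) fires=10 [14,22) fires=21
i=15 t=23 v=3: → [23,31),[22,30),[21,29),[20,28),[19,27),[18,26),[17,25),[16,24); WM=22
i=16 t=19 v=9: DROP (t<22-2); WM=22
i=17 t=24 v=6: → [24,32),[23,31),[22,30),[21,29),[20,28),[19,27),[18,26),[17,25); WM=23; [15,23) fires=21
i=18 t=25 v=5: → [25,33),[24,32),[23,31),[22,30),[21,29),[20,28),[19,27),[18,26); WM=23
i=19 t=26 v=6: → [26,34),[25,33),[24,32),[23,31),[22,30),[21,29),[20,28),[19,27); WM=23

[0,8)=39 [1,9)=39 [2,10)=39 [3,11)=31 [4,12)=31 [5,13)=35 [6,14)=27 [7,15)=19 [8,16)=8 [9,17)=4 [10,18)=9 [11,19)=14 [12,20)=14 [13,21)=10 [14,22)=21 [15,23)=21 [16,24)=26 [17,25)=32 [18,26)=32 [19,27)=33 [20,28)=33 [21,29)=33 [22,30)=22 [23,31)=22 [24,32)=17 [25,33)=11 [26,34)=6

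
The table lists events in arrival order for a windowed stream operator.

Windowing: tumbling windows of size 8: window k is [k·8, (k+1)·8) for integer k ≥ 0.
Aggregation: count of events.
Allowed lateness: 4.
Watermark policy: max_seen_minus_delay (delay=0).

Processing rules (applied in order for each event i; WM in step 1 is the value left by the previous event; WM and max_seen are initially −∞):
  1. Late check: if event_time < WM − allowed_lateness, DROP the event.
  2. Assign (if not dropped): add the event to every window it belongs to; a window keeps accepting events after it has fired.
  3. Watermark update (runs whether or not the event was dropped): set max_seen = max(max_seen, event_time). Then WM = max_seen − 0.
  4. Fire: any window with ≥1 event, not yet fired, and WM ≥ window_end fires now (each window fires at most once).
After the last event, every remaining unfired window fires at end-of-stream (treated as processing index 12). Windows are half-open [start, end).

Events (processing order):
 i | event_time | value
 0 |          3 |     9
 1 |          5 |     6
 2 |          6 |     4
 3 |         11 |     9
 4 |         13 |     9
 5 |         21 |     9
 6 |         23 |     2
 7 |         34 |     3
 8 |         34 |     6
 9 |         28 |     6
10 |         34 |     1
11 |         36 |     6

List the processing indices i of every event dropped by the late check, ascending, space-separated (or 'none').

i=0 t=3 v=9: → [0,8); WM=3
i=1 t=5 v=6: → [0,8); WM=5
i=2 t=6 v=4: → [0,8); WM=6
i=3 t=11 v=9: → [8,16); WM=11; [0,8) fires=3
i=4 t=13 v=9: → [8,16); WM=13
i=5 t=21 v=9: → [16,24); WM=21; [8,16) fires=2
i=6 t=23 v=2: → [16,24); WM=23
i=7 t=34 v=3: → [32,40); WM=34; [16,24) fires=2
i=8 t=34 v=6: → [32,40); WM=34
i=9 t=28 v=6: DROP (t<34-4); WM=34
i=10 t=34 v=1: → [32,40); WM=34
i=11 t=36 v=6: → [32,40); WM=36

9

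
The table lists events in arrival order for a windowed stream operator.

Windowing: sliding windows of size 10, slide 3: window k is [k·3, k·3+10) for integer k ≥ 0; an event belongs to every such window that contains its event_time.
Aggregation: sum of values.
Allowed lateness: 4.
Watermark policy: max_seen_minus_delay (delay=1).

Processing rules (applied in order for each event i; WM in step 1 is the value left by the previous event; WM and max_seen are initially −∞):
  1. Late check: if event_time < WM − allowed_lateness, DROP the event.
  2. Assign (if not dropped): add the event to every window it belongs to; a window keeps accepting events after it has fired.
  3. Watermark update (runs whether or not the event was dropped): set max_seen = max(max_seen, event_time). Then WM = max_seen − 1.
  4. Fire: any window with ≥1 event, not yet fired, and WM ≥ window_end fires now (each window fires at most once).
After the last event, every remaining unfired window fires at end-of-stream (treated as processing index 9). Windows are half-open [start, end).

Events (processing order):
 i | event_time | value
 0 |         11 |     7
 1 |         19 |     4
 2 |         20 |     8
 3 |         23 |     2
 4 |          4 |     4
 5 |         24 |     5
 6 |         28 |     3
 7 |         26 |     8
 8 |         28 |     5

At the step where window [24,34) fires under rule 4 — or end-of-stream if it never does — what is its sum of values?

i=0 t=11 v=7: → [9,19),[6,16),[3,13); WM=10
i=1 t=19 v=4: → [18,28),[15,25),[12,22); WM=18; [3,13) fires=7 [6,16) fires=7
i=2 t=20 v=8: → [18,28),[15,25),[12,22); WM=19; [9,19) fires=7
i=3 t=23 v=2: → [21,31),[18,28),[15,25); WM=22; [12,22) fires=12
i=4 t=4 v=4: DROP (t<22-4); WM=22
i=5 t=24 v=5: → [24,34),[21,31),[18,28),[15,25); WM=23
i=6 t=28 v=3: → [27,37),[24,34),[21,31); WM=27; [15,25) fires=19
i=7 t=26 v=8: → [24,34),[21,31),[18,28); WM=27
i=8 t=28 v=5: → [27,37),[24,34),[21,31); WM=27

21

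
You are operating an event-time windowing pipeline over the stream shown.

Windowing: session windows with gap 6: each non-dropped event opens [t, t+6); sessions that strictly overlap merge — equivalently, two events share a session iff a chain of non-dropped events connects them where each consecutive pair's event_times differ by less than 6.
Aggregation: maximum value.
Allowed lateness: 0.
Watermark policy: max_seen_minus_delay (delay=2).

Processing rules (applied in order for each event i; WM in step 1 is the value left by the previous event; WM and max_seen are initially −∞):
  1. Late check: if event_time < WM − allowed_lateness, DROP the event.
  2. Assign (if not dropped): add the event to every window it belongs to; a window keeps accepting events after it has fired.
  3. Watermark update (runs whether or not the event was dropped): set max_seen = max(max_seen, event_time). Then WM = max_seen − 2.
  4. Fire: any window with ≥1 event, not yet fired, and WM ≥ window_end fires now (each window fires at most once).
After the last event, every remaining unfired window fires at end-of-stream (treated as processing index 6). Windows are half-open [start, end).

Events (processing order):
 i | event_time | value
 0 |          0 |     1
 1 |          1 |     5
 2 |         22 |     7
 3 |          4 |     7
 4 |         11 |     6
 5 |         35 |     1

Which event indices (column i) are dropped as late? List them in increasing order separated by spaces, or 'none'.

3 4

i=0 t=0 v=1: → [0,6); WM=-2
i=1 t=1 v=5: → [0,7); WM=-1
i=2 t=22 v=7: → [22,28); WM=20
i=3 t=4 v=7: DROP (t<20-0); WM=20
i=4 t=11 v=6: DROP (t<20-0); WM=20
i=5 t=35 v=1: → [35,41); WM=33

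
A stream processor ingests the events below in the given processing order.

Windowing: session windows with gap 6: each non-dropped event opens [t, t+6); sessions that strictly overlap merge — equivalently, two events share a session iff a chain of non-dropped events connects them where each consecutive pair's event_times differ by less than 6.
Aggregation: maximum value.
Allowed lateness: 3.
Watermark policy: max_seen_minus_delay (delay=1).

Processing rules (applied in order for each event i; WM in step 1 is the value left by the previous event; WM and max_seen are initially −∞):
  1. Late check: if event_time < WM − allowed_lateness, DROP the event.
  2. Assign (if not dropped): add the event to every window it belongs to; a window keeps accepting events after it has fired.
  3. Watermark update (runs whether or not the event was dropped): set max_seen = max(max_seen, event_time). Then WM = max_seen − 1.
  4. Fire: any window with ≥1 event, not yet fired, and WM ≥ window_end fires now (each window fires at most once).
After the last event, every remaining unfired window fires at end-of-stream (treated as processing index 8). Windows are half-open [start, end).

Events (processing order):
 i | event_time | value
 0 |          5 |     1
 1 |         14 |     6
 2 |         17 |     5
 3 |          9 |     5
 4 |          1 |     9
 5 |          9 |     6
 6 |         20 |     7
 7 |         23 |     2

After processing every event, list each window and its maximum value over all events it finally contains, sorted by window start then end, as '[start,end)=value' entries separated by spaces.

[5,11)=1 [14,29)=7

i=0 t=5 v=1: → [5,11); WM=4
i=1 t=14 v=6: → [14,20); WM=13
i=2 t=17 v=5: → [14,23); WM=16
i=3 t=9 v=5: DROP (t<16-3); WM=16
i=4 t=1 v=9: DROP (t<16-3); WM=16
i=5 t=9 v=6: DROP (t<16-3); WM=16
i=6 t=20 v=7: → [14,26); WM=19
i=7 t=23 v=2: → [14,29); WM=22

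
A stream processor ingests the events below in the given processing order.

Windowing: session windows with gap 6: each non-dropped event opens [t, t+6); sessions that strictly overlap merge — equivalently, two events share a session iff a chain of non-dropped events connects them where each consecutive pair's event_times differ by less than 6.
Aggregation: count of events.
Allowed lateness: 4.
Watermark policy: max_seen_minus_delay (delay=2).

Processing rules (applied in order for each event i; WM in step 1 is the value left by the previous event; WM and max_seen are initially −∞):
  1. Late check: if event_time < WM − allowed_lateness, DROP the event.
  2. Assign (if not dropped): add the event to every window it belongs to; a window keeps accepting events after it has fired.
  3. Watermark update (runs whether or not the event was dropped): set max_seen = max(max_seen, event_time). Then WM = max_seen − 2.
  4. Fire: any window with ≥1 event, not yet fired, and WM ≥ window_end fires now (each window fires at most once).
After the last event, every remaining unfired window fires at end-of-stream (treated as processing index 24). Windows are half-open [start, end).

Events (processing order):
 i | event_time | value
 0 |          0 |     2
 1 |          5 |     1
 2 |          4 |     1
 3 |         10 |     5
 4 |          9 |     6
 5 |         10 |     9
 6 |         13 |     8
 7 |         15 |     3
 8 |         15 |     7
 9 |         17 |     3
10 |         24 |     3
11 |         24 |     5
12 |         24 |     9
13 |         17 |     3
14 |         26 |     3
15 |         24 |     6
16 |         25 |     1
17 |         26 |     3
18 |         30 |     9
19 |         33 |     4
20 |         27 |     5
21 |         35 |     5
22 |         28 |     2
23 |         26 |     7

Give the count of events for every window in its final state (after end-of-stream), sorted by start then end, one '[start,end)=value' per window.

i=0 t=0 v=2: → [0,6); WM=-2
i=1 t=5 v=1: → [0,11); WM=3
i=2 t=4 v=1: → [0,11); WM=3
i=3 t=10 v=5: → [0,16); WM=8
i=4 t=9 v=6: → [0,16); WM=8
i=5 t=10 v=9: → [0,16); WM=8
i=6 t=13 v=8: → [0,19); WM=11
i=7 t=15 v=3: → [0,21); WM=13
i=8 t=15 v=7: → [0,21); WM=13
i=9 t=17 v=3: → [0,23); WM=15
i=10 t=24 v=3: → [24,30); WM=22
i=11 t=24 v=5: → [24,30); WM=22
i=12 t=24 v=9: → [24,30); WM=22
i=13 t=17 v=3: DROP (t<22-4); WM=22
i=14 t=26 v=3: → [24,32); WM=24
i=15 t=24 v=6: → [24,32); WM=24
i=16 t=25 v=1: → [24,32); WM=24
i=17 t=26 v=3: → [24,32); WM=24
i=18 t=30 v=9: → [24,36); WM=28
i=19 t=33 v=4: → [24,39); WM=31
i=20 t=27 v=5: → [24,39); WM=31
i=21 t=35 v=5: → [24,41); WM=33
i=22 t=28 v=2: DROP (t<33-4); WM=33
i=23 t=26 v=7: DROP (t<33-4); WM=33

[0,23)=10 [24,41)=11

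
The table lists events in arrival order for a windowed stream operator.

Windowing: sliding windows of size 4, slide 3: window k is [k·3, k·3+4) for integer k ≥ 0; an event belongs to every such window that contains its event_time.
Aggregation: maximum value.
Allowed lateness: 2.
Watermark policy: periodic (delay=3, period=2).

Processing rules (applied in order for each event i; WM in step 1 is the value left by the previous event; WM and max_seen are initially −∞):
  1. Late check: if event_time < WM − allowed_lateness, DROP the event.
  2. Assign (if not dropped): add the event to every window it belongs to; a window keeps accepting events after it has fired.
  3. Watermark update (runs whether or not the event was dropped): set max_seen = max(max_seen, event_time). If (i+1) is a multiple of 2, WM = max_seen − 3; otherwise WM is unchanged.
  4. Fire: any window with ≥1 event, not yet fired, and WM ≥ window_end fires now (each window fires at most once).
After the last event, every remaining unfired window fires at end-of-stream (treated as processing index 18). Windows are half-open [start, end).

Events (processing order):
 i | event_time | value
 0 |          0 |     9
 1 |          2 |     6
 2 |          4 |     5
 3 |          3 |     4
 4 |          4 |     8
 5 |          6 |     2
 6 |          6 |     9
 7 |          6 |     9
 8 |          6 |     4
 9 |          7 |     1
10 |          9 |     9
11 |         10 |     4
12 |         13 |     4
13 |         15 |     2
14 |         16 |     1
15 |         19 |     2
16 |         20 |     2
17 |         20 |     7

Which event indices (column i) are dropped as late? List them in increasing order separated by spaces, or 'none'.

i=0 t=0 v=9: → [0,4); WM=−∞
i=1 t=2 v=6: → [0,4); WM=-1
i=2 t=4 v=5: → [3,7); WM=-1
i=3 t=3 v=4: → [3,7),[0,4); WM=1
i=4 t=4 v=8: → [3,7); WM=1
i=5 t=6 v=2: → [6,10),[3,7); WM=3
i=6 t=6 v=9: → [6,10),[3,7); WM=3
i=7 t=6 v=9: → [6,10),[3,7); WM=3
i=8 t=6 v=4: → [6,10),[3,7); WM=3
i=9 t=7 v=1: → [6,10); WM=4; [0,4) fires=9
i=10 t=9 v=9: → [9,13),[6,10); WM=4
i=11 t=10 v=4: → [9,13); WM=7; [3,7) fires=9
i=12 t=13 v=4: → [12,16); WM=7
i=13 t=15 v=2: → [15,19),[12,16); WM=12; [6,10) fires=9
i=14 t=16 v=1: → [15,19); WM=12
i=15 t=19 v=2: → [18,22); WM=16; [9,13) fires=9 [12,16) fires=4
i=16 t=20 v=2: → [18,22); WM=16
i=17 t=20 v=7: → [18,22); WM=17

none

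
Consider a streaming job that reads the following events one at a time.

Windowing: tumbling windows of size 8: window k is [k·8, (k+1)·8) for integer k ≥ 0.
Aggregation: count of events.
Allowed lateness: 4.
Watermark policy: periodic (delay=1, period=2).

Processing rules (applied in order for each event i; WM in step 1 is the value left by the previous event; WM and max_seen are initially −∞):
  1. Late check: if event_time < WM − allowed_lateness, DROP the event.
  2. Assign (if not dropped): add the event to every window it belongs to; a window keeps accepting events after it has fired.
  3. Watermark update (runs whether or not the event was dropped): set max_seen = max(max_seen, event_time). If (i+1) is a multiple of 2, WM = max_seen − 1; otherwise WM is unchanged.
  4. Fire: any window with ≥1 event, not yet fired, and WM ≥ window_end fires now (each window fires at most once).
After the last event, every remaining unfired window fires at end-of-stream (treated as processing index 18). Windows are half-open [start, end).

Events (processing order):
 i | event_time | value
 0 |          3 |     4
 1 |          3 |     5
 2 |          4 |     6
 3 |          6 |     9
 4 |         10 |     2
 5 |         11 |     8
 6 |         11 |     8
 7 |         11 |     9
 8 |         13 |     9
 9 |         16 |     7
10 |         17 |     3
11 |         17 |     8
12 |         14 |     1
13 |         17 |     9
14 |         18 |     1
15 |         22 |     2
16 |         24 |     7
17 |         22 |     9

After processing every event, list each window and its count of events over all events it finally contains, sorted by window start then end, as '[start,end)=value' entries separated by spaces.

i=0 t=3 v=4: → [0,8); WM=−∞
i=1 t=3 v=5: → [0,8); WM=2
i=2 t=4 v=6: → [0,8); WM=2
i=3 t=6 v=9: → [0,8); WM=5
i=4 t=10 v=2: → [8,16); WM=5
i=5 t=11 v=8: → [8,16); WM=10; [0,8) fires=4
i=6 t=11 v=8: → [8,16); WM=10
i=7 t=11 v=9: → [8,16); WM=10
i=8 t=13 v=9: → [8,16); WM=10
i=9 t=16 v=7: → [16,24); WM=15
i=10 t=17 v=3: → [16,24); WM=15
i=11 t=17 v=8: → [16,24); WM=16; [8,16) fires=5
i=12 t=14 v=1: → [8,16); WM=16
i=13 t=17 v=9: → [16,24); WM=16
i=14 t=18 v=1: → [16,24); WM=16
i=15 t=22 v=2: → [16,24); WM=21
i=16 t=24 v=7: → [24,32); WM=21
i=17 t=22 v=9: → [16,24); WM=23

[0,8)=4 [8,16)=6 [16,24)=7 [24,32)=1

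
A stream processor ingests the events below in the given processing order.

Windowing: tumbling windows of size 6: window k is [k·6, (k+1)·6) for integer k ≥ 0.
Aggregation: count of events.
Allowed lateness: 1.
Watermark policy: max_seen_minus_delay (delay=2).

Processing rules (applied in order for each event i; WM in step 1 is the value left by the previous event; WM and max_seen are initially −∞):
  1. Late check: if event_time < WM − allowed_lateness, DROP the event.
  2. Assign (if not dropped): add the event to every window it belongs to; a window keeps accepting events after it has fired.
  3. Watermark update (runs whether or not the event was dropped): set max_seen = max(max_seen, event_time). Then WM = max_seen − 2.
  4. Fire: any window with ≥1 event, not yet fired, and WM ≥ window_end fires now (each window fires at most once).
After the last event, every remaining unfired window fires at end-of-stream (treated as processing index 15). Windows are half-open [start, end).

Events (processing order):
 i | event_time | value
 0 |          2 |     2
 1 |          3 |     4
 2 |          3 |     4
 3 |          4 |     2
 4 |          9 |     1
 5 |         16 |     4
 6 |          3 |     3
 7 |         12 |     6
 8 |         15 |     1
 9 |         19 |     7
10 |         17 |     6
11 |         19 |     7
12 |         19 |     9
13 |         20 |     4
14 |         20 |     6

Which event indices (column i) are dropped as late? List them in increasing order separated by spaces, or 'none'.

i=0 t=2 v=2: → [0,6); WM=0
i=1 t=3 v=4: → [0,6); WM=1
i=2 t=3 v=4: → [0,6); WM=1
i=3 t=4 v=2: → [0,6); WM=2
i=4 t=9 v=1: → [6,12); WM=7; [0,6) fires=4
i=5 t=16 v=4: → [12,18); WM=14; [6,12) fires=1
i=6 t=3 v=3: DROP (t<14-1); WM=14
i=7 t=12 v=6: DROP (t<14-1); WM=14
i=8 t=15 v=1: → [12,18); WM=14
i=9 t=19 v=7: → [18,24); WM=17
i=10 t=17 v=6: → [12,18); WM=17
i=11 t=19 v=7: → [18,24); WM=17
i=12 t=19 v=9: → [18,24); WM=17
i=13 t=20 v=4: → [18,24); WM=18; [12,18) fires=3
i=14 t=20 v=6: → [18,24); WM=18

6 7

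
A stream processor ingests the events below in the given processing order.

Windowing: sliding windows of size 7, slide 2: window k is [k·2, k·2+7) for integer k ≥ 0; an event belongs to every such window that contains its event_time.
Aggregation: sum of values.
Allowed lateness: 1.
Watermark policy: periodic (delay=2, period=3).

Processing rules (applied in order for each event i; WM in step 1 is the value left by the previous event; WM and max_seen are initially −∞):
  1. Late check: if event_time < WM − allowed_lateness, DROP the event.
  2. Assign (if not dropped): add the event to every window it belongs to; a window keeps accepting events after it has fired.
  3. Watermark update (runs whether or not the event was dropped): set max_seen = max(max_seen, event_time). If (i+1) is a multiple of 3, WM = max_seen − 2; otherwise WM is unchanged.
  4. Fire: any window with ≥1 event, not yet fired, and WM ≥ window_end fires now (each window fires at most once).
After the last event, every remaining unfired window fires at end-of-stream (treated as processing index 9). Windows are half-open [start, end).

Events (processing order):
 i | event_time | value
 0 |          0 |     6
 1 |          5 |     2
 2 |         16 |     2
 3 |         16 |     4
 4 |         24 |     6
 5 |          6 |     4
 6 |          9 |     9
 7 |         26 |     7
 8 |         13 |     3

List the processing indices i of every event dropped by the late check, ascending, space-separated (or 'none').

5 6 8

i=0 t=0 v=6: → [0,7); WM=−∞
i=1 t=5 v=2: → [4,11),[2,9),[0,7); WM=−∞
i=2 t=16 v=2: → [16,23),[14,21),[12,19),[10,17); WM=14; [0,7) fires=8 [2,9) fires=2 [4,11) fires=2
i=3 t=16 v=4: → [16,23),[14,21),[12,19),[10,17); WM=14
i=4 t=24 v=6: → [24,31),[22,29),[20,27),[18,25); WM=14
i=5 t=6 v=4: DROP (t<14-1); WM=22; [10,17) fires=6 [12,19) fires=6 [14,21) fires=6
i=6 t=9 v=9: DROP (t<22-1); WM=22
i=7 t=26 v=7: → [26,33),[24,31),[22,29),[20,27); WM=22
i=8 t=13 v=3: DROP (t<22-1); WM=24; [16,23) fires=6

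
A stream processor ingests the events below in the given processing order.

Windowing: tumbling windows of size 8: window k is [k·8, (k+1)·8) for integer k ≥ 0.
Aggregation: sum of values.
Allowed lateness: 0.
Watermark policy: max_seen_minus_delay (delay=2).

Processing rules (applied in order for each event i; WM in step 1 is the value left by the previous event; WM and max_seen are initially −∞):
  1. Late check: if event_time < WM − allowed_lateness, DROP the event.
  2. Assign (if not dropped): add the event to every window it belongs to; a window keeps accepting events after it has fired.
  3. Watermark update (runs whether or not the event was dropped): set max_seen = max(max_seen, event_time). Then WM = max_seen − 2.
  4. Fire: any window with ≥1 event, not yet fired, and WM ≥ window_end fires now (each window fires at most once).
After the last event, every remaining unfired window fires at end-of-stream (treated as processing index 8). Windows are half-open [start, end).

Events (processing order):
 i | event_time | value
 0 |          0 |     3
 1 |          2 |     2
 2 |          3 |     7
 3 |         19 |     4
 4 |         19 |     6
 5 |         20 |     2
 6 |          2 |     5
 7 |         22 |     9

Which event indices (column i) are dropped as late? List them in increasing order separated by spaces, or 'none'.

i=0 t=0 v=3: → [0,8); WM=-2
i=1 t=2 v=2: → [0,8); WM=0
i=2 t=3 v=7: → [0,8); WM=1
i=3 t=19 v=4: → [16,24); WM=17; [0,8) fires=12
i=4 t=19 v=6: → [16,24); WM=17
i=5 t=20 v=2: → [16,24); WM=18
i=6 t=2 v=5: DROP (t<18-0); WM=18
i=7 t=22 v=9: → [16,24); WM=20

6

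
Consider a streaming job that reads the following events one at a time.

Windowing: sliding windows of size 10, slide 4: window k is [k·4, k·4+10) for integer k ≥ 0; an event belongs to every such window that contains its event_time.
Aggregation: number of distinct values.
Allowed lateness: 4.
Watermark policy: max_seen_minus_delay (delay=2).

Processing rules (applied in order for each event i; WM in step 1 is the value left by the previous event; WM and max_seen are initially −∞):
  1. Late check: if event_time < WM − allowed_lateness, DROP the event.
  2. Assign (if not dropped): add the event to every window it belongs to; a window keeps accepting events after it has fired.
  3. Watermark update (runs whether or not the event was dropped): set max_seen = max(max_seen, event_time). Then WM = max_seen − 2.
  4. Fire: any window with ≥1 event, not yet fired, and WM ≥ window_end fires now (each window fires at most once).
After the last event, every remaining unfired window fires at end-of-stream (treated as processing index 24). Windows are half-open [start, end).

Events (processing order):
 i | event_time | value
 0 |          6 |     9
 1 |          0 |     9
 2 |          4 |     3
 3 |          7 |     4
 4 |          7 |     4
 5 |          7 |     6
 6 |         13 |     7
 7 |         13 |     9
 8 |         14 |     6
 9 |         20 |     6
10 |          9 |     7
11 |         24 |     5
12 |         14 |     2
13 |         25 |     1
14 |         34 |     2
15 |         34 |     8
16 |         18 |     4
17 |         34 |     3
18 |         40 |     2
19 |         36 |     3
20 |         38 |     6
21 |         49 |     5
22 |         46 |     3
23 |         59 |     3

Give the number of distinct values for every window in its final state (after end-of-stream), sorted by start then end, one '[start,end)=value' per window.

[0,10)=4 [4,14)=5 [8,18)=3 [12,22)=3 [16,26)=3 [20,30)=3 [24,34)=2 [28,38)=3 [32,42)=4 [36,46)=3 [40,50)=3 [44,54)=2 [48,58)=1 [52,62)=1 [56,66)=1

i=0 t=6 v=9: → [4,14),[0,10); WM=4
i=1 t=0 v=9: → [0,10); WM=4
i=2 t=4 v=3: → [4,14),[0,10); WM=4
i=3 t=7 v=4: → [4,14),[0,10); WM=5
i=4 t=7 v=4: → [4,14),[0,10); WM=5
i=5 t=7 v=6: → [4,14),[0,10); WM=5
i=6 t=13 v=7: → [12,22),[8,18),[4,14); WM=11; [0,10) fires=4
i=7 t=13 v=9: → [12,22),[8,18),[4,14); WM=11
i=8 t=14 v=6: → [12,22),[8,18); WM=12
i=9 t=20 v=6: → [20,30),[16,26),[12,22); WM=18; [4,14) fires=5 [8,18) fires=3
i=10 t=9 v=7: DROP (t<18-4); WM=18
i=11 t=24 v=5: → [24,34),[20,30),[16,26); WM=22; [12,22) fires=3
i=12 t=14 v=2: DROP (t<22-4); WM=22
i=13 t=25 v=1: → [24,34),[20,30),[16,26); WM=23
i=14 t=34 v=2: → [32,42),[28,38); WM=32; [16,26) fires=3 [20,30) fires=3
i=15 t=34 v=8: → [32,42),[28,38); WM=32
i=16 t=18 v=4: DROP (t<32-4); WM=32
i=17 t=34 v=3: → [32,42),[28,38); WM=32
i=18 t=40 v=2: → [40,50),[36,46),[32,42); WM=38; [24,34) fires=2 [28,38) fires=3
i=19 t=36 v=3: → [36,46),[32,42),[28,38); WM=38
i=20 t=38 v=6: → [36,46),[32,42); WM=38
i=21 t=49 v=5: → [48,58),[44,54),[40,50); WM=47; [32,42) fires=4 [36,46) fires=3
i=22 t=46 v=3: → [44,54),[40,50); WM=47
i=23 t=59 v=3: → [56,66),[52,62); WM=57; [40,50) fires=3 [44,54) fires=2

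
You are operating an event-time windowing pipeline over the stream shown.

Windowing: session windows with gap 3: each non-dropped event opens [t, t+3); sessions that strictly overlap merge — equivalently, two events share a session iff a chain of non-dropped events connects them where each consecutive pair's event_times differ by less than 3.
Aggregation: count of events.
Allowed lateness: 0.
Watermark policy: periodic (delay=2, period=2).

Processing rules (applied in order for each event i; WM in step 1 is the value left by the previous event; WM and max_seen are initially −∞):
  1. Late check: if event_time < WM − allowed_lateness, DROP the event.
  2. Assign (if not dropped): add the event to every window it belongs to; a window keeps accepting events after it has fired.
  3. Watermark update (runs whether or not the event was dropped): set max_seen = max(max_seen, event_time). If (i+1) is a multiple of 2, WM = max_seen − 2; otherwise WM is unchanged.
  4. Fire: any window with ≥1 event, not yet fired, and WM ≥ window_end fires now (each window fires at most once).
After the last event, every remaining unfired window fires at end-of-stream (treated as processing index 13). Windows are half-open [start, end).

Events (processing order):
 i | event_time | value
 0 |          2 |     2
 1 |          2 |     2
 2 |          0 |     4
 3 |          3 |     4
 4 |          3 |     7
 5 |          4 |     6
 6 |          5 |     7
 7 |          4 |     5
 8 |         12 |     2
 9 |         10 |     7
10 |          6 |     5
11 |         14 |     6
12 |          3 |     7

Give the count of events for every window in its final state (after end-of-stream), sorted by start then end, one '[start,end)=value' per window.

i=0 t=2 v=2: → [2,5); WM=−∞
i=1 t=2 v=2: → [2,5); WM=0
i=2 t=0 v=4: → [0,5); WM=0
i=3 t=3 v=4: → [0,6); WM=1
i=4 t=3 v=7: → [0,6); WM=1
i=5 t=4 v=6: → [0,7); WM=2
i=6 t=5 v=7: → [0,8); WM=2
i=7 t=4 v=5: → [0,8); WM=3
i=8 t=12 v=2: → [12,15); WM=3
i=9 t=10 v=7: → [10,15); WM=10
i=10 t=6 v=5: DROP (t<10-0); WM=10
i=11 t=14 v=6: → [10,17); WM=12
i=12 t=3 v=7: DROP (t<12-0); WM=12

[0,8)=8 [10,17)=3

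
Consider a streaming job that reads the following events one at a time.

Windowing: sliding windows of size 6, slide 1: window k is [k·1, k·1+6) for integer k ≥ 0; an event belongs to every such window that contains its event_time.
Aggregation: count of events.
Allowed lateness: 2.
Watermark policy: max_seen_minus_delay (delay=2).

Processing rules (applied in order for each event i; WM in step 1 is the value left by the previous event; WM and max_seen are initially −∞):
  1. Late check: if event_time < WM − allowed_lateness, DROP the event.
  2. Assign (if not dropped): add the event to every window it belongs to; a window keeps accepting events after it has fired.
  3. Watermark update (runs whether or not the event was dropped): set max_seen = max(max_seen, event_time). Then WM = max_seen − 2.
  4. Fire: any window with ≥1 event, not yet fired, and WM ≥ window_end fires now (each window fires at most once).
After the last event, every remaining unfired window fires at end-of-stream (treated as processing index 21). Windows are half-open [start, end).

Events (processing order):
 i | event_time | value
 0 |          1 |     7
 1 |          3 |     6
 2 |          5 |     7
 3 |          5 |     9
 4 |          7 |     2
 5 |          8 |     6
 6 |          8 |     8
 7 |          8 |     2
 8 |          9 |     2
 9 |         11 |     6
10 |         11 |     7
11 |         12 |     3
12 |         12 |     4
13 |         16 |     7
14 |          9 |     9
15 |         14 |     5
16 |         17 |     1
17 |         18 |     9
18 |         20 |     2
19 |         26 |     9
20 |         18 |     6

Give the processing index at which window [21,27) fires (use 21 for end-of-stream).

i=0 t=1 v=7: → [1,7),[0,6); WM=-1
i=1 t=3 v=6: → [3,9),[2,8),[1,7),[0,6); WM=1
i=2 t=5 v=7: → [5,11),[4,10),[3,9),[2,8),[1,7),[0,6); WM=3
i=3 t=5 v=9: → [5,11),[4,10),[3,9),[2,8),[1,7),[0,6); WM=3
i=4 t=7 v=2: → [7,13),[6,12),[5,11),[4,10),[3,9),[2,8); WM=5
i=5 t=8 v=6: → [8,14),[7,13),[6,12),[5,11),[4,10),[3,9); WM=6; [0,6) fires=4
i=6 t=8 v=8: → [8,14),[7,13),[6,12),[5,11),[4,10),[3,9); WM=6
i=7 t=8 v=2: → [8,14),[7,13),[6,12),[5,11),[4,10),[3,9); WM=6
i=8 t=9 v=2: → [9,15),[8,14),[7,13),[6,12),[5,11),[4,10); WM=7; [1,7) fires=4
i=9 t=11 v=6: → [11,17),[10,16),[9,15),[8,14),[7,13),[6,12); WM=9; [2,8) fires=4 [3,9) fires=7
i=10 t=11 v=7: → [11,17),[10,16),[9,15),[8,14),[7,13),[6,12); WM=9
i=11 t=12 v=3: → [12,18),[11,17),[10,16),[9,15),[8,14),[7,13); WM=10; [4,10) fires=7
i=12 t=12 v=4: → [12,18),[11,17),[10,16),[9,15),[8,14),[7,13); WM=10
i=13 t=16 v=7: → [16,22),[15,21),[14,20),[13,19),[12,18),[11,17); WM=14; [5,11) fires=7 [6,12) fires=7 [7,13) fires=9 [8,14) fires=8
i=14 t=9 v=9: DROP (t<14-2); WM=14
i=15 t=14 v=5: → [14,20),[13,19),[12,18),[11,17),[10,16),[9,15); WM=14
i=16 t=17 v=1: → [17,23),[16,22),[15,21),[14,20),[13,19),[12,18); WM=15; [9,15) fires=6
i=17 t=18 v=9: → [18,24),[17,23),[16,22),[15,21),[14,20),[13,19); WM=16; [10,16) fires=5
i=18 t=20 v=2: → [20,26),[19,25),[18,24),[17,23),[16,22),[15,21); WM=18; [11,17) fires=6 [12,18) fires=5
i=19 t=26 v=9: → [26,32),[25,31),[24,30),[23,29),[22,28),[21,27); WM=24; [13,19) fires=4 [14,20) fires=4 [15,21) fires=4 [16,22) fires=4 [17,23) fires=3 [18,24) fires=2
i=20 t=18 v=6: DROP (t<24-2); WM=24

21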